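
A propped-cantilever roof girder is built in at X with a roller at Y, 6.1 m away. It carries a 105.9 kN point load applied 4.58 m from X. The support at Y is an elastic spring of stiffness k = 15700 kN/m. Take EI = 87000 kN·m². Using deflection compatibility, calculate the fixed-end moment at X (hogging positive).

M_X = 103.4 kN·m

Release the roller at Y. Primary structure: cantilever fixed at X.
Deflection at Y on the released cantilever, summing each load's contribution:
  point load 105.9 at a = 4.58: Pa²(3L − a)/(6EI) = 5080/EI
Tip deflection under a unit load at Y: L³/(3EI) = 75.66/EI.
With EI = 87000 kN·m²: δ_0 = 0.058386 m and δ_{YY} = 0.00087 m/kN.
Compatibility — the spring shortens by R_Y/k under the reaction it provides: δ_0 − R_Y·δ_{YY} = R_Y/k. With 1/k = 0.000064 m/kN, R_Y = δ_0 / (δ_{YY} + 1/k) = 0.058386 / (0.00087 + 0.000064) = 62.56 kN.
Moment equilibrium about X: M_X = Σ(load moments about X) − R_Y·L = 485 − 62.56×6.1 = 103.4 kN·m.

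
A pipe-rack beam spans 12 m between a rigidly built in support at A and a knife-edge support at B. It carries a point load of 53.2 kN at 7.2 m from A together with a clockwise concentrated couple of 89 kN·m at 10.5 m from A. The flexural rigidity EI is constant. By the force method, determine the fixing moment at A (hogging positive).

M_A = 64.84 kN·m

Take the reaction at B as the redundant and release it; the primary structure is a cantilever fixed at A.
Downward deflection at the released point B due to the loads:
  point load 53.2 at a = 7.2: Pa²(3L − a)/(6EI) = 13238/EI
  clockwise couple 89 at a = 10.5: M₀a(2L − a)/(2EI) = 6308/EI
  δ_0 = 19546/EI
Tip deflection under a unit load at B: L³/(3EI) = 576/EI.
Compatibility at B: δ_0 − R_B·δ_{BB} = 0, so R_B = 19546/576 = 33.93 kN.
Moment equilibrium about A: M_A = Σ(load moments about A) − R_B·L = 472 − 33.93×12 = 64.84 kN·m.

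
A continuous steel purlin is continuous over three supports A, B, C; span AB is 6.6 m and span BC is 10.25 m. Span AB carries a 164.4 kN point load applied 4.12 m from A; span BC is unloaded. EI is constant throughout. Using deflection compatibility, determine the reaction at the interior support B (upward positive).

R_B = 122.8 kN

Release continuity at B by inserting a hinge; the redundant is the internal moment M_B. The primary structure is two simply-supported spans AB and BC.
Discontinuity in slope at B on the released structure — sum the simple-span end rotations:
  span AB: point load 164.4 at a = 4.12: Pab(L + a)/(6LEI) = 454.7/EI
  relative rotation θ_0 = (454.7 + 0)/EI = 454.7/EI
A unit hogging moment at B produces rotation L₁/(3EI) + L₂/(3EI) = 5.617/EI.
Compatibility: M_B·(L₁+L₂)/(3EI) = θ_0, giving M_B = 80.96 kN·m (hogging).
Span AB, ΣM about A with M_B applied at B: R_B^{AB}·6.6 = 677.3 + 80.96, so R_B^{AB} = 114.9 kN and R_A = 164.4 − 114.9 = 49.51 kN.
Span BC, ΣM about C: R_B^{BC}·10.25 = 0 + 80.96, so R_B^{BC} = 7.899 kN and R_C = 0 − 7.899 = -7.899 kN.
R_B = 114.9 + 7.899 = 122.8 kN.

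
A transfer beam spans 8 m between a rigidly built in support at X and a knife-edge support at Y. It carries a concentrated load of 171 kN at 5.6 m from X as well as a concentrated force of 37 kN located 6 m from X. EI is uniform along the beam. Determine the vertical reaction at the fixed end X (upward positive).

Remove the prop at Y; the released (primary) structure is a cantilever built in at X.
Free-end deflection of the primary structure under the applied loading (downward +):
  point load 171 at a = 5.6: Pa²(3L − a)/(6EI) = 16445/EI
  point load 37 at a = 6: Pa²(3L − a)/(6EI) = 3996/EI
  δ_0 = 20441/EI
Tip deflection under a unit load at Y: L³/(3EI) = 170.7/EI.
The prop prevents deflection at Y: R_Y = δ_0/δ_{YY} = 20441/170.7 = 119.8 kN.
Vertical equilibrium: R_X = ΣP − R_Y = 208 − 119.8 = 88.23 kN.

R_X = 88.23 kN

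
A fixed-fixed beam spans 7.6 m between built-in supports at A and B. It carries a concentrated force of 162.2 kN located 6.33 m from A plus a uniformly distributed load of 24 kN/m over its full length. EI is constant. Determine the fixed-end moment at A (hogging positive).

Take the two fixed-end moments M_A, M_B as redundants; the released structure is the simple span AB.
On the primary (simply-supported) span, the end slopes from the loading are:
  at A: point load 162.2 at a = 6.33: Pab(L + b)/(6LEI) = 253.6/EI
  at B: point load 162.2 at a = 6.33: Pab(L + a)/(6LEI) = 398.3/EI
  at A: UDL 24: wL³/(24EI) = 439/EI
  at B: UDL 24: wL³/(24EI) = 439/EI
  θ_A0 = 692.6/EI,  θ_B0 = 837.3/EI
Flexibility coefficients: a unit moment at one end gives L/(3EI) there and L/(6EI) at the far end, so f₁₁ = f₂₂ = 2.533/EI and f₁₂ = f₂₁ = 1.267/EI.
Compatibility — zero rotation at each built-in end:
  2.533 M_A + 1.267 M_B = 692.6
  1.267 M_A + 2.533 M_B = 837.3
Solving the pair gives M_A = 144.2 kN·m and M_B = 258.4 kN·m (hogging).

M_A = 144.2 kN·m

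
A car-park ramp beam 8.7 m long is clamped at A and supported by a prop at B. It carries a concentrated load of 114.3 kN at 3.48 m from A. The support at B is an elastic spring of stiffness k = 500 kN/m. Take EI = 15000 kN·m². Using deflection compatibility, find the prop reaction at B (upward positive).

Take the reaction at B as the redundant and release it; the primary structure is a cantilever fixed at A.
Downward deflection at the released point B due to the loads:
  point load 114.3 at a = 3.48: Pa²(3L − a)/(6EI) = 5219/EI
Flexibility coefficient — unit upward force at B: δ_{BB} = L³/(3EI) = 219.5/EI.
With EI = 15000 kN·m²: δ_0 = 0.3479 m and δ_{BB} = 0.014633 m/kN.
Compatibility — the spring shortens by R_B/k under the reaction it provides: δ_0 − R_B·δ_{BB} = R_B/k. With 1/k = 0.002 m/kN, R_B = δ_0 / (δ_{BB} + 1/k) = 0.3479 / (0.014633 + 0.002) = 20.92 kN.

R_B = 20.92 kN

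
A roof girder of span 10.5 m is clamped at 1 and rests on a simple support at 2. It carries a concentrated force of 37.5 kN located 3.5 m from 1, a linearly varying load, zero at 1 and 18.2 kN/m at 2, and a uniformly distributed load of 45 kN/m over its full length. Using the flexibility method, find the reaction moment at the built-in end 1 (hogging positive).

Choose R_2 as the redundant. The primary structure is the cantilever fixed at 1.
Downward deflection at the released point 2 due to the loads:
  point load 37.5 at a = 3.5: Pa²(3L − a)/(6EI) = 2144/EI
  triangular load, peak 18.2 at the free end: 11w₀L⁴/(120EI) = 20279/EI
  UDL 45: wL⁴/(8EI) = 68372/EI
  δ_0 = 90795/EI
Flexibility coefficient — unit upward force at 2: δ_{22} = L³/(3EI) = 385.9/EI.
Compatibility at 2: δ_0 − R_2·δ_{22} = 0, so R_2 = 90795/385.9 = 235.3 kN.
Moment equilibrium about 1: M_1 = Σ(load moments about 1) − R_2·L = 3281 − 235.3×10.5 = 810.1 kN·m.

M_1 = 810.1 kN·m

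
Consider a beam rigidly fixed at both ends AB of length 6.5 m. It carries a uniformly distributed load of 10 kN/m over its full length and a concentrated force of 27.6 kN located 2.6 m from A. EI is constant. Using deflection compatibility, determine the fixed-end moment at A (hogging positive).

Take the two fixed-end moments M_A, M_B as redundants; the released structure is the simple span AB.
End rotations of the released simple span under the applied load (×1/EI):
  at A: UDL 10: wL³/(24EI) = 114.4/EI
  at B: UDL 10: wL³/(24EI) = 114.4/EI
  at A: point load 27.6 at a = 2.6: Pab(L + b)/(6LEI) = 74.63/EI
  at B: point load 27.6 at a = 2.6: Pab(L + a)/(6LEI) = 65.3/EI
  θ_A0 = 189.1/EI,  θ_B0 = 179.7/EI
Flexibility coefficients: a unit moment at one end gives L/(3EI) there and L/(6EI) at the far end, so f₁₁ = f₂₂ = 2.167/EI and f₁₂ = f₂₁ = 1.083/EI.
Compatibility — zero rotation at each built-in end:
  2.167 M_A + 1.083 M_B = 189.1
  1.083 M_A + 2.167 M_B = 179.7
Solving the pair gives M_A = 61.04 kN·m and M_B = 52.43 kN·m (hogging).

M_A = 61.04 kN·m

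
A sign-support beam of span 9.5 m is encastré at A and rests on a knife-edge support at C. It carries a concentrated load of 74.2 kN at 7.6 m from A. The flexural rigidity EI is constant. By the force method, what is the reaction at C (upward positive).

R_C = 52.24 kN

Release the roller at C. Primary structure: cantilever fixed at A.
Deflection at C on the released cantilever, summing each load's contribution:
  point load 74.2 at a = 7.6: Pa²(3L − a)/(6EI) = 14929/EI
Tip deflection under a unit load at C: L³/(3EI) = 285.8/EI.
The prop prevents deflection at C: R_C = δ_0/δ_{CC} = 14929/285.8 = 52.24 kN.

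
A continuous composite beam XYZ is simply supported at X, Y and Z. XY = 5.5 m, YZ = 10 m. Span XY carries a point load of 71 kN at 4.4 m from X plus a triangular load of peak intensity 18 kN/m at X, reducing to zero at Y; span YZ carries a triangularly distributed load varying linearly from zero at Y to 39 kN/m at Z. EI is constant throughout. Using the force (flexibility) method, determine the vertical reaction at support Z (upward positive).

R_Z = 112.2 kN

Release continuity at Y by inserting a hinge; the redundant is the internal moment M_Y. The primary structure is two simply-supported spans XY and YZ.
End slopes at the hinge Y, treating each span as simply supported:
  span XY: point load 71 at a = 4.4: Pab(L + a)/(6LEI) = 103.1/EI
  span XY: triangular load, peak 18: 7w₀L³/(360EI) = 58.23/EI
  span YZ: triangular load, peak 39: 7w₀L³/(360EI) = 758.3/EI
  relative rotation θ_0 = (161.3 + 758.3)/EI = 919.7/EI
A unit hogging moment at Y produces rotation L₁/(3EI) + L₂/(3EI) = 5.167/EI.
Slope continuity at Y: θ_0 = M_Y·5.167/EI, so M_Y = 919.7/5.167 = 178 kN·m (hogging).
Span YZ, ΣM about Z: R_Y^{YZ}·10 = 650 + 178, so R_Y^{YZ} = 82.8 kN and R_Z = 195 − 82.8 = 112.2 kN.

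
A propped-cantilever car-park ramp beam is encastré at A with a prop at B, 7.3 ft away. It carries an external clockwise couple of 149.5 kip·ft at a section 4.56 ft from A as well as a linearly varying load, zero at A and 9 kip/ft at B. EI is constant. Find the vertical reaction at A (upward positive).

R_A = -11.61 kip

Take the reaction at B as the redundant and release it; the primary structure is a cantilever fixed at A.
Free-end deflection of the primary structure under the applied loading (downward +):
  clockwise couple 149.5 at a = 4.56: M₀a(2L − a)/(2EI) = 3422/EI
  triangular load, peak 9 at the free end: 11w₀L⁴/(120EI) = 2343/EI
  δ_0 = 5765/EI
Flexibility coefficient — unit upward force at B: δ_{BB} = L³/(3EI) = 129.7/EI.
The prop prevents deflection at B: R_B = δ_0/δ_{BB} = 5765/129.7 = 44.46 kip.
Vertical equilibrium: R_A = ΣP − R_B = 32.85 − 44.46 = -11.61 kip.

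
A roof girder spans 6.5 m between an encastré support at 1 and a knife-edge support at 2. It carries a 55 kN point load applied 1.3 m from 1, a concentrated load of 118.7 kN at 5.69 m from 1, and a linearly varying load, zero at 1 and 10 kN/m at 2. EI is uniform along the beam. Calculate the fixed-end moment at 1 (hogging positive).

Remove the prop at 2; the released (primary) structure is a cantilever built in at 1.
Free-end deflection of the primary structure under the applied loading (downward +):
  point load 55 at a = 1.3: Pa²(3L − a)/(6EI) = 281.9/EI
  point load 118.7 at a = 5.69: Pa²(3L − a)/(6EI) = 8845/EI
  triangular load, peak 10 at the free end: 11w₀L⁴/(120EI) = 1636/EI
  δ_0 = 10764/EI
Tip deflection under a unit load at 2: L³/(3EI) = 91.54/EI.
Compatibility at 2: δ_0 − R_2·δ_{22} = 0, so R_2 = 10764/91.54 = 117.6 kN.
Moment equilibrium about 1: M_1 = Σ(load moments about 1) − R_2·L = 887.7 − 117.6×6.5 = 123.5 kN·m.

M_1 = 123.5 kN·m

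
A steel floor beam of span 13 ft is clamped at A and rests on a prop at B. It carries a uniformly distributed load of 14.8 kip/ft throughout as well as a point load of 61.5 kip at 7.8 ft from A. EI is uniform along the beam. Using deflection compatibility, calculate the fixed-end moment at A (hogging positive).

M_A = 447 kip·ft

Remove the prop at B; the released (primary) structure is a cantilever built in at A.
Free-end deflection of the primary structure under the applied loading (downward +):
  UDL 14.8: wL⁴/(8EI) = 52838/EI
  point load 61.5 at a = 7.8: Pa²(3L − a)/(6EI) = 19457/EI
  δ_0 = 72294/EI
Flexibility coefficient — unit upward force at B: δ_{BB} = L³/(3EI) = 732.3/EI.
Compatibility at B: δ_0 − R_B·δ_{BB} = 0, so R_B = 72294/732.3 = 98.72 kip.
Moment equilibrium about A: M_A = Σ(load moments about A) − R_B·L = 1730 − 98.72×13 = 447 kip·ft.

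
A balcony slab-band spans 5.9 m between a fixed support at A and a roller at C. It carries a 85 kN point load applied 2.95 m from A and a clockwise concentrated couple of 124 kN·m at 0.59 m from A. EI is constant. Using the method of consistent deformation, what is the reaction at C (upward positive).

Release the roller at C. Primary structure: cantilever fixed at A.
Deflection at C on the released cantilever, summing each load's contribution:
  point load 85 at a = 2.95: Pa²(3L − a)/(6EI) = 1818/EI
  clockwise couple 124 at a = 0.59: M₀a(2L − a)/(2EI) = 410.1/EI
  δ_0 = 2229/EI
Tip deflection under a unit load at C: L³/(3EI) = 68.46/EI.
The prop prevents deflection at C: R_C = δ_0/δ_{CC} = 2229/68.46 = 32.55 kN.

R_C = 32.55 kN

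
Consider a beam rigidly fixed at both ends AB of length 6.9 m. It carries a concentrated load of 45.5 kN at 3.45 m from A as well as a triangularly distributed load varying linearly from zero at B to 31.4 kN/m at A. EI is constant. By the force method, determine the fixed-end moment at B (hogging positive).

Release both end moments; the primary structure is a simply-supported span AB with redundants M_A and M_B.
End rotations of the released simple span under the applied load (×1/EI):
  at A: point load 45.5 at a = 3.45: Pab(L + b)/(6LEI) = 135.4/EI
  at B: point load 45.5 at a = 3.45: Pab(L + a)/(6LEI) = 135.4/EI
  at A: triangular load, peak 31.4: w₀L³/(45EI) = 229.2/EI
  at B: triangular load, peak 31.4: 7w₀L³/(360EI) = 200.6/EI
  θ_A0 = 364.6/EI,  θ_B0 = 336/EI
Flexibility coefficients: a unit moment at one end gives L/(3EI) there and L/(6EI) at the far end, so f₁₁ = f₂₂ = 2.3/EI and f₁₂ = f₂₁ = 1.15/EI.
Compatibility — zero rotation at each built-in end:
  2.3 M_A + 1.15 M_B = 364.6
  1.15 M_A + 2.3 M_B = 336
Solving the pair gives M_A = 114 kN·m and M_B = 89.08 kN·m (hogging).

M_B = 89.08 kN·m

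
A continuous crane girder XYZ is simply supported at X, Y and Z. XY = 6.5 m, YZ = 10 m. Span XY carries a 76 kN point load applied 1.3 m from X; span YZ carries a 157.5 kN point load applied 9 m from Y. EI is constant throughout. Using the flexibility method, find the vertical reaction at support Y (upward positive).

Insert a hinge at Y; M_Y is the redundant, and each span becomes simply supported.
Rotations at Y on the released spans (each span's end-slope, ×1/EI):
  span XY: point load 76 at a = 1.3: Pab(L + a)/(6LEI) = 102.8/EI
  span YZ: point load 157.5 at a = 9: Pab(L + b)/(6LEI) = 259.9/EI
  relative rotation θ_0 = (102.8 + 259.9)/EI = 362.6/EI
A unit hogging moment at Y produces rotation L₁/(3EI) + L₂/(3EI) = 5.5/EI.
Compatibility: M_Y·(L₁+L₂)/(3EI) = θ_0, giving M_Y = 65.93 kN·m (hogging).
Span XY, ΣM about X with M_Y applied at Y: R_Y^{XY}·6.5 = 98.8 + 65.93, so R_Y^{XY} = 25.34 kN and R_X = 76 − 25.34 = 50.66 kN.
Span YZ, ΣM about Z: R_Y^{YZ}·10 = 157.5 + 65.93, so R_Y^{YZ} = 22.34 kN and R_Z = 157.5 − 22.34 = 135.2 kN.
R_Y = 25.34 + 22.34 = 47.69 kN.

R_Y = 47.69 kN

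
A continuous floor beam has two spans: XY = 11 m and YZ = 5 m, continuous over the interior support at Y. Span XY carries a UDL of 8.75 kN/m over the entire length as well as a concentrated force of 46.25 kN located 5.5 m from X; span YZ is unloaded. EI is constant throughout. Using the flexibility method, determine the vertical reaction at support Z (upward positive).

Take M_Y as the redundant. Released structure: two simple spans XY and YZ with a hinge at Y.
Rotations at Y on the released spans (each span's end-slope, ×1/EI):
  span XY: UDL 8.75: wL³/(24EI) = 485.3/EI
  span XY: point load 46.25 at a = 5.5: Pab(L + a)/(6LEI) = 349.8/EI
  relative rotation θ_0 = (835 + 0)/EI = 835/EI
A unit hogging moment at Y produces rotation L₁/(3EI) + L₂/(3EI) = 5.333/EI.
Compatibility: M_Y·(L₁+L₂)/(3EI) = θ_0, giving M_Y = 156.6 kN·m (hogging).
Span YZ, ΣM about Z: R_Y^{YZ}·5 = 0 + 156.6, so R_Y^{YZ} = 31.31 kN and R_Z = 0 − 31.31 = -31.31 kN.

R_Z = -31.31 kN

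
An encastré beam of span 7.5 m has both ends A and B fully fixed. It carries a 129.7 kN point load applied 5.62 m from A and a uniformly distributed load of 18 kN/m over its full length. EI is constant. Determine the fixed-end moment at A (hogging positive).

M_A = 130.2 kN·m

Take the two fixed-end moments M_A, M_B as redundants; the released structure is the simple span AB.
Simple-span end rotations at A and B under the given loads:
  at A: point load 129.7 at a = 5.62: Pab(L + b)/(6LEI) = 285.6/EI
  at B: point load 129.7 at a = 5.62: Pab(L + a)/(6LEI) = 399.5/EI
  at A: UDL 18: wL³/(24EI) = 316.4/EI
  at B: UDL 18: wL³/(24EI) = 316.4/EI
  θ_A0 = 602/EI,  θ_B0 = 715.9/EI
Flexibility coefficients: a unit moment at one end gives L/(3EI) there and L/(6EI) at the far end, so f₁₁ = f₂₂ = 2.5/EI and f₁₂ = f₂₁ = 1.25/EI.
Compatibility — zero rotation at each built-in end:
  2.5 M_A + 1.25 M_B = 602
  1.25 M_A + 2.5 M_B = 715.9
Solving the pair gives M_A = 130.2 kN·m and M_B = 221.3 kN·m (hogging).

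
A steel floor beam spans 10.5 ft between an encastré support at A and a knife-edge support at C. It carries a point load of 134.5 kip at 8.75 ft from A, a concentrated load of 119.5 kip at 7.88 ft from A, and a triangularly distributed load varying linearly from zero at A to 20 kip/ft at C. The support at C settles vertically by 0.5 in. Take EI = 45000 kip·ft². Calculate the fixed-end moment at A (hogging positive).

M_A = 440.9 kip·ft

Take the reaction at C as the redundant and release it; the primary structure is a cantilever fixed at A.
Free-end deflection of the primary structure under the applied loading (downward +):
  point load 134.5 at a = 8.75: Pa²(3L − a)/(6EI) = 39045/EI
  point load 119.5 at a = 7.88: Pa²(3L − a)/(6EI) = 29211/EI
  triangular load, peak 20 at the free end: 11w₀L⁴/(120EI) = 22284/EI
  δ_0 = 90541/EI
Flexibility coefficient — unit upward force at C: δ_{CC} = L³/(3EI) = 385.9/EI.
With EI = 45000 kip·ft²: δ_0 = 2.012 ft and δ_{CC} = 0.008575 ft/kip.
Compatibility — the beam at C must follow the support down by 0.04167 ft: δ_0 − R_C·δ_{CC} = 0.04167, so R_C = (2.012 − 0.04167)/0.008575 = 229.8 kip.
Moment equilibrium about A: M_A = Σ(load moments about A) − R_C·L = 2854 − 229.8×10.5 = 440.9 kip·ft.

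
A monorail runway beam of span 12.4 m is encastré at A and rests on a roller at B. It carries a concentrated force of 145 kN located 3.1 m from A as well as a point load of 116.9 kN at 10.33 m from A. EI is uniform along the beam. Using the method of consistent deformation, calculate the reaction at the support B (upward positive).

Remove the prop at B; the released (primary) structure is a cantilever built in at A.
Downward deflection at the released point B due to the loads:
  point load 145 at a = 3.1: Pa²(3L − a)/(6EI) = 7919/EI
  point load 116.9 at a = 10.33: Pa²(3L − a)/(6EI) = 55864/EI
  δ_0 = 63783/EI
Tip deflection under a unit load at B: L³/(3EI) = 635.5/EI.
The prop prevents deflection at B: R_B = δ_0/δ_{BB} = 63783/635.5 = 100.4 kN.

R_B = 100.4 kN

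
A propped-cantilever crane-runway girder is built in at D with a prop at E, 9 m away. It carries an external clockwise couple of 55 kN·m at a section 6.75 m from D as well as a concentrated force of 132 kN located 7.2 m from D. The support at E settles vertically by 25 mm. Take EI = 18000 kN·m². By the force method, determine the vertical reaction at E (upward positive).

Release the roller at E. Primary structure: cantilever fixed at D.
Primary-structure tip deflection at E by superposition:
  clockwise couple 55 at a = 6.75: M₀a(2L − a)/(2EI) = 2088/EI
  point load 132 at a = 7.2: Pa²(3L − a)/(6EI) = 22582/EI
  δ_0 = 24670/EI
Flexibility coefficient — unit upward force at E: δ_{EE} = L³/(3EI) = 243/EI.
With EI = 18000 kN·m²: δ_0 = 1.3705 m and δ_{EE} = 0.0135 m/kN.
Compatibility — the beam at E must follow the support down by 0.025 m: δ_0 − R_E·δ_{EE} = 0.025, so R_E = (1.3705 − 0.025)/0.0135 = 99.67 kN.

R_E = 99.67 kN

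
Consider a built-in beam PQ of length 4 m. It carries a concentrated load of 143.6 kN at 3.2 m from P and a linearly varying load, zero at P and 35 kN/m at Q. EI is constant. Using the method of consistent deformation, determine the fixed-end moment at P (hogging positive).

M_P = 37.05 kN·m

Take the two fixed-end moments M_P, M_Q as redundants; the released structure is the simple span PQ.
End rotations of the released simple span under the applied load (×1/EI):
  at P: point load 143.6 at a = 3.2: Pab(L + b)/(6LEI) = 73.52/EI
  at Q: point load 143.6 at a = 3.2: Pab(L + a)/(6LEI) = 110.3/EI
  at P: triangular load, peak 35: 7w₀L³/(360EI) = 43.56/EI
  at Q: triangular load, peak 35: w₀L³/(45EI) = 49.78/EI
  θ_P0 = 117.1/EI,  θ_Q0 = 160.1/EI
Flexibility coefficients: a unit moment at one end gives L/(3EI) there and L/(6EI) at the far end, so f₁₁ = f₂₂ = 1.333/EI and f₁₂ = f₂₁ = 0.6667/EI.
Compatibility — zero rotation at each built-in end:
  1.333 M_P + 0.6667 M_Q = 117.1
  0.6667 M_P + 1.333 M_Q = 160.1
Solving the pair gives M_P = 37.05 kN·m and M_Q = 101.5 kN·m (hogging).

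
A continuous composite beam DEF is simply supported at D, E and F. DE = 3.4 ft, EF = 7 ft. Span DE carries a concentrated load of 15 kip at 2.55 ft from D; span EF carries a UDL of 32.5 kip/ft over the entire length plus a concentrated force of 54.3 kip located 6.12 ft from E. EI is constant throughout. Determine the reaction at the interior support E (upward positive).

Insert a hinge at E; M_E is the redundant, and each span becomes simply supported.
Rotations at E on the released spans (each span's end-slope, ×1/EI):
  span DE: point load 15 at a = 2.55: Pab(L + a)/(6LEI) = 9.483/EI
  span EF: UDL 32.5: wL³/(24EI) = 464.5/EI
  span EF: point load 54.3 at a = 6.12: Pab(L + b)/(6LEI) = 54.87/EI
  relative rotation θ_0 = (9.483 + 519.3)/EI = 528.8/EI
A unit hogging moment at E produces rotation L₁/(3EI) + L₂/(3EI) = 3.467/EI.
Slope continuity at E: θ_0 = M_E·3.467/EI, so M_E = 528.8/3.467 = 152.5 kip·ft (hogging).
Span DE, ΣM about D with M_E applied at E: R_E^{DE}·3.4 = 38.25 + 152.5, so R_E^{DE} = 56.12 kip and R_D = 15 − 56.12 = -41.12 kip.
Span EF, ΣM about F: R_E^{EF}·7 = 844 + 152.5, so R_E^{EF} = 142.4 kip and R_F = 281.8 − 142.4 = 139.4 kip.
R_E = 56.12 + 142.4 = 198.5 kip.

R_E = 198.5 kip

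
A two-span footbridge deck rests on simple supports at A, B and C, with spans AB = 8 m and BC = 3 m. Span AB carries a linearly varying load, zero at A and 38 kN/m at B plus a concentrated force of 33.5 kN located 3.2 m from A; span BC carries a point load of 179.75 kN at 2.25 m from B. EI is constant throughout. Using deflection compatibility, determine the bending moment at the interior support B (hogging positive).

Release continuity at B by inserting a hinge; the redundant is the internal moment M_B. The primary structure is two simply-supported spans AB and BC.
Rotations at B on the released spans (each span's end-slope, ×1/EI):
  span AB: triangular load, peak 38: w₀L³/(45EI) = 432.4/EI
  span AB: point load 33.5 at a = 3.2: Pab(L + a)/(6LEI) = 120.1/EI
  span BC: point load 179.75 at a = 2.25: Pab(L + b)/(6LEI) = 63.19/EI
  relative rotation θ_0 = (552.4 + 63.19)/EI = 615.6/EI
A unit hogging moment at B produces rotation L₁/(3EI) + L₂/(3EI) = 3.667/EI.
Compatibility: M_B·(L₁+L₂)/(3EI) = θ_0, giving M_B = 167.9 kN·m (hogging).

M_B = 167.9 kN·m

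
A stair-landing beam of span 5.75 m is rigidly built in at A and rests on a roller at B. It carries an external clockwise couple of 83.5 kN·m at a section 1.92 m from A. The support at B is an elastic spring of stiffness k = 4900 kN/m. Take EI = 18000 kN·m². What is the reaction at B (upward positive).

R_B = 11.45 kN

Choose R_B as the redundant. The primary structure is the cantilever fixed at A.
Primary-structure tip deflection at B by superposition:
  clockwise couple 83.5 at a = 1.92: M₀a(2L − a)/(2EI) = 767.9/EI
Tip deflection under a unit load at B: L³/(3EI) = 63.37/EI.
With EI = 18000 kN·m²: δ_0 = 0.042663 m and δ_{BB} = 0.003521 m/kN.
Compatibility — the spring shortens by R_B/k under the reaction it provides: δ_0 − R_B·δ_{BB} = R_B/k. With 1/k = 0.000204 m/kN, R_B = δ_0 / (δ_{BB} + 1/k) = 0.042663 / (0.003521 + 0.000204) = 11.45 kN.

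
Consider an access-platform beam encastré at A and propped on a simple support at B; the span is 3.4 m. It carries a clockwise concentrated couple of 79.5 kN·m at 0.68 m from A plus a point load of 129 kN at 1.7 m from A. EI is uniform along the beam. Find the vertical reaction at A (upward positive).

R_A = 76.06 kN

Release the roller at B. Primary structure: cantilever fixed at A.
Downward deflection at the released point B due to the loads:
  clockwise couple 79.5 at a = 0.68: M₀a(2L − a)/(2EI) = 165.4/EI
  point load 129 at a = 1.7: Pa²(3L − a)/(6EI) = 528.1/EI
  δ_0 = 693.6/EI
Flexibility coefficient — unit upward force at B: δ_{BB} = L³/(3EI) = 13.1/EI.
Compatibility at B: δ_0 − R_B·δ_{BB} = 0, so R_B = 693.6/13.1 = 52.94 kN.
Vertical equilibrium: R_A = ΣP − R_B = 129 − 52.94 = 76.06 kN.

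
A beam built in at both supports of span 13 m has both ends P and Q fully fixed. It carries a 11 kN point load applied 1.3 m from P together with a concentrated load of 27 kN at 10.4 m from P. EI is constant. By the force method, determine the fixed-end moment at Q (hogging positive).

Take the two fixed-end moments M_P, M_Q as redundants; the released structure is the simple span PQ.
On the primary (simply-supported) span, the end slopes from the loading are:
  at P: point load 11 at a = 1.3: Pab(L + b)/(6LEI) = 52.98/EI
  at Q: point load 11 at a = 1.3: Pab(L + a)/(6LEI) = 30.67/EI
  at P: point load 27 at a = 10.4: Pab(L + b)/(6LEI) = 146/EI
  at Q: point load 27 at a = 10.4: Pab(L + a)/(6LEI) = 219/EI
  θ_P0 = 199/EI,  θ_Q0 = 249.7/EI
Flexibility coefficients: a unit moment at one end gives L/(3EI) there and L/(6EI) at the far end, so f₁₁ = f₂₂ = 4.333/EI and f₁₂ = f₂₁ = 2.167/EI.
Compatibility — zero rotation at each built-in end:
  4.333 M_P + 2.167 M_Q = 199
  2.167 M_P + 4.333 M_Q = 249.7
Solving the pair gives M_P = 22.82 kN·m and M_Q = 46.22 kN·m (hogging).

M_Q = 46.22 kN·m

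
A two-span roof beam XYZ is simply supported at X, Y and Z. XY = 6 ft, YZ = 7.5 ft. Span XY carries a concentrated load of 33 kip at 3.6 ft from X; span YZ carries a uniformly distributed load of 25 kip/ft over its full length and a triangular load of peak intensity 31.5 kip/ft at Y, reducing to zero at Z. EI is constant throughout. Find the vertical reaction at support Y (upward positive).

R_Y = 246.4 kip

Release continuity at Y by inserting a hinge; the redundant is the internal moment M_Y. The primary structure is two simply-supported spans XY and YZ.
End slopes at the hinge Y, treating each span as simply supported:
  span XY: point load 33 at a = 3.6: Pab(L + a)/(6LEI) = 76.03/EI
  span YZ: UDL 25: wL³/(24EI) = 439.5/EI
  span YZ: triangular load, peak 31.5: w₀L³/(45EI) = 295.3/EI
  relative rotation θ_0 = (76.03 + 734.8)/EI = 810.8/EI
A unit hogging moment at Y produces rotation L₁/(3EI) + L₂/(3EI) = 4.5/EI.
Compatibility: M_Y·(L₁+L₂)/(3EI) = θ_0, giving M_Y = 180.2 kip·ft (hogging).
Span XY, ΣM about X with M_Y applied at Y: R_Y^{XY}·6 = 118.8 + 180.2, so R_Y^{XY} = 49.83 kip and R_X = 33 − 49.83 = -16.83 kip.
Span YZ, ΣM about Z: R_Y^{YZ}·7.5 = 1294 + 180.2, so R_Y^{YZ} = 196.5 kip and R_Z = 305.6 − 196.5 = 109.1 kip.
R_Y = 49.83 + 196.5 = 246.4 kip.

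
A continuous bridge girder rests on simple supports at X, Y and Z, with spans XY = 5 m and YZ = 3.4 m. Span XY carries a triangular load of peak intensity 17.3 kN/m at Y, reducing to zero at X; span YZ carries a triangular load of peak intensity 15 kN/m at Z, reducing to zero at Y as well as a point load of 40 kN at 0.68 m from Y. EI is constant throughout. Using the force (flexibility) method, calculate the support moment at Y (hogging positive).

Take M_Y as the redundant. Released structure: two simple spans XY and YZ with a hinge at Y.
Rotations at Y on the released spans (each span's end-slope, ×1/EI):
  span XY: triangular load, peak 17.3: w₀L³/(45EI) = 48.06/EI
  span YZ: triangular load, peak 15: 7w₀L³/(360EI) = 11.46/EI
  span YZ: point load 40 at a = 0.68: Pab(L + b)/(6LEI) = 22.2/EI
  relative rotation θ_0 = (48.06 + 33.66)/EI = 81.71/EI
A unit hogging moment at Y produces rotation L₁/(3EI) + L₂/(3EI) = 2.8/EI.
Compatibility: M_Y·(L₁+L₂)/(3EI) = θ_0, giving M_Y = 29.18 kN·m (hogging).

M_Y = 29.18 kN·m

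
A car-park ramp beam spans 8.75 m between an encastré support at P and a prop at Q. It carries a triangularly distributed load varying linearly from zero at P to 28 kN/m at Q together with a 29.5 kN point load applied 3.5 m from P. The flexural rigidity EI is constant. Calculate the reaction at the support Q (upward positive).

Take the reaction at Q as the redundant and release it; the primary structure is a cantilever fixed at P.
Primary-structure tip deflection at Q by superposition:
  triangular load, peak 28 at the free end: 11w₀L⁴/(120EI) = 15045/EI
  point load 29.5 at a = 3.5: Pa²(3L − a)/(6EI) = 1370/EI
  δ_0 = 16416/EI
Tip deflection under a unit load at Q: L³/(3EI) = 223.3/EI.
The prop prevents deflection at Q: R_Q = δ_0/δ_{QQ} = 16416/223.3 = 73.51 kN.

R_Q = 73.51 kN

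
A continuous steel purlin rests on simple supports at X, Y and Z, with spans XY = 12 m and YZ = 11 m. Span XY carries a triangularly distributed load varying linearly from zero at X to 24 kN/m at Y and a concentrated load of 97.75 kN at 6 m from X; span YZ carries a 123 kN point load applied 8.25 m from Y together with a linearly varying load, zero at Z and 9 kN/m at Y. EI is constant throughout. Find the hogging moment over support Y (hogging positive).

M_Y = 345.5 kN·m

Insert a hinge at Y; M_Y is the redundant, and each span becomes simply supported.
Rotations at Y on the released spans (each span's end-slope, ×1/EI):
  span XY: triangular load, peak 24: w₀L³/(45EI) = 921.6/EI
  span XY: point load 97.75 at a = 6: Pab(L + a)/(6LEI) = 879.8/EI
  span YZ: point load 123 at a = 8.25: Pab(L + b)/(6LEI) = 581.4/EI
  span YZ: triangular load, peak 9: w₀L³/(45EI) = 266.2/EI
  relative rotation θ_0 = (1801 + 847.6)/EI = 2649/EI
A unit hogging moment at Y produces rotation L₁/(3EI) + L₂/(3EI) = 7.667/EI.
Slope continuity at Y: θ_0 = M_Y·7.667/EI, so M_Y = 2649/7.667 = 345.5 kN·m (hogging).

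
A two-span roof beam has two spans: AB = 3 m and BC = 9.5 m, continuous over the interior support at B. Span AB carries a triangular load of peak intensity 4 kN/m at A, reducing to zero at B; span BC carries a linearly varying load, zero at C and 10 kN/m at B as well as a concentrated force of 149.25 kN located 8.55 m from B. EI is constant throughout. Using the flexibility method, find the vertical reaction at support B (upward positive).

Release continuity at B by inserting a hinge; the redundant is the internal moment M_B. The primary structure is two simply-supported spans AB and BC.
Discontinuity in slope at B on the released structure — sum the simple-span end rotations:
  span AB: triangular load, peak 4: 7w₀L³/(360EI) = 2.1/EI
  span BC: triangular load, peak 10: w₀L³/(45EI) = 190.5/EI
  span BC: point load 149.25 at a = 8.55: Pab(L + b)/(6LEI) = 222.3/EI
  relative rotation θ_0 = (2.1 + 412.8)/EI = 414.9/EI
A unit hogging moment at B produces rotation L₁/(3EI) + L₂/(3EI) = 4.167/EI.
Slope continuity at B: θ_0 = M_B·4.167/EI, so M_B = 414.9/4.167 = 99.57 kN·m (hogging).
Span AB, ΣM about A with M_B applied at B: R_B^{AB}·3 = 6 + 99.57, so R_B^{AB} = 35.19 kN and R_A = 6 − 35.19 = -29.19 kN.
Span BC, ΣM about C: R_B^{BC}·9.5 = 442.6 + 99.57, so R_B^{BC} = 57.07 kN and R_C = 196.8 − 57.07 = 139.7 kN.
R_B = 35.19 + 57.07 = 92.26 kN.

R_B = 92.26 kN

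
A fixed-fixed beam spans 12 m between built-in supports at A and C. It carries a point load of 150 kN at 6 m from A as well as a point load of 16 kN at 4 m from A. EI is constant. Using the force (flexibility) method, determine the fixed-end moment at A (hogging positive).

Release both end moments; the primary structure is a simply-supported span AC with redundants M_A and M_C.
Simple-span end rotations at A and C under the given loads:
  at A: point load 150 at a = 6: Pab(L + b)/(6LEI) = 1350/EI
  at C: point load 150 at a = 6: Pab(L + a)/(6LEI) = 1350/EI
  at A: point load 16 at a = 4: Pab(L + b)/(6LEI) = 142.2/EI
  at C: point load 16 at a = 4: Pab(L + a)/(6LEI) = 113.8/EI
  θ_A0 = 1492/EI,  θ_C0 = 1464/EI
Flexibility coefficients: a unit moment at one end gives L/(3EI) there and L/(6EI) at the far end, so f₁₁ = f₂₂ = 4/EI and f₁₂ = f₂₁ = 2/EI.
Compatibility — zero rotation at each built-in end:
  4 M_A + 2 M_C = 1492
  2 M_A + 4 M_C = 1464
Solving the pair gives M_A = 253.4 kN·m and M_C = 239.2 kN·m (hogging).

M_A = 253.4 kN·m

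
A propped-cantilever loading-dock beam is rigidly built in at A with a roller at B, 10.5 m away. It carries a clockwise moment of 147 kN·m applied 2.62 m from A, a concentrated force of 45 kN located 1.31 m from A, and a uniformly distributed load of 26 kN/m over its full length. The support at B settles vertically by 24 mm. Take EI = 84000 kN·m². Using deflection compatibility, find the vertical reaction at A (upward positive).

R_A = 210.7 kN

Release the roller at B. Primary structure: cantilever fixed at A.
Free-end deflection of the primary structure under the applied loading (downward +):
  clockwise couple 147 at a = 2.62: M₀a(2L − a)/(2EI) = 3539/EI
  point load 45 at a = 1.31: Pa²(3L − a)/(6EI) = 388.6/EI
  UDL 26: wL⁴/(8EI) = 39504/EI
  δ_0 = 43432/EI
Flexibility coefficient — unit upward force at B: δ_{BB} = L³/(3EI) = 385.9/EI.
With EI = 84000 kN·m²: δ_0 = 0.51705 m and δ_{BB} = 0.004594 m/kN.
Compatibility — the beam at B must follow the support down by 0.024 m: δ_0 − R_B·δ_{BB} = 0.024, so R_B = (0.51705 − 0.024)/0.004594 = 107.3 kN.
Vertical equilibrium: R_A = ΣP − R_B = 318 − 107.3 = 210.7 kN.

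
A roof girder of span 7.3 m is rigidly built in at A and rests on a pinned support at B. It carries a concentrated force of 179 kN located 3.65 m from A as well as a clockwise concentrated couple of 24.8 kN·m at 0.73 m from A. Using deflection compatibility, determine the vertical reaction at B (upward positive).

Choose R_B as the redundant. The primary structure is the cantilever fixed at A.
Downward deflection at the released point B due to the loads:
  point load 179 at a = 3.65: Pa²(3L − a)/(6EI) = 7254/EI
  clockwise couple 24.8 at a = 0.73: M₀a(2L − a)/(2EI) = 125.6/EI
  δ_0 = 7379/EI
Flexibility coefficient — unit upward force at B: δ_{BB} = L³/(3EI) = 129.7/EI.
The prop prevents deflection at B: R_B = δ_0/δ_{BB} = 7379/129.7 = 56.91 kN.

R_B = 56.91 kN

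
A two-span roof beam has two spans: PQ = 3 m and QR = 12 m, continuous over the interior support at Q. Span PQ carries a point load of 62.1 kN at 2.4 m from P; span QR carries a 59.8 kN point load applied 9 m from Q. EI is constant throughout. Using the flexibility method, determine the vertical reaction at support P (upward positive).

R_P = -11.79 kN

Insert a hinge at Q; M_Q is the redundant, and each span becomes simply supported.
Rotations at Q on the released spans (each span's end-slope, ×1/EI):
  span PQ: point load 62.1 at a = 2.4: Pab(L + a)/(6LEI) = 26.83/EI
  span QR: point load 59.8 at a = 9: Pab(L + b)/(6LEI) = 336.4/EI
  relative rotation θ_0 = (26.83 + 336.4)/EI = 363.2/EI
A unit hogging moment at Q produces rotation L₁/(3EI) + L₂/(3EI) = 5/EI.
Compatibility: M_Q·(L₁+L₂)/(3EI) = θ_0, giving M_Q = 72.64 kN·m (hogging).
Span PQ, ΣM about P with M_Q applied at Q: R_Q^{PQ}·3 = 149 + 72.64, so R_Q^{PQ} = 73.89 kN and R_P = 62.1 − 73.89 = -11.79 kN.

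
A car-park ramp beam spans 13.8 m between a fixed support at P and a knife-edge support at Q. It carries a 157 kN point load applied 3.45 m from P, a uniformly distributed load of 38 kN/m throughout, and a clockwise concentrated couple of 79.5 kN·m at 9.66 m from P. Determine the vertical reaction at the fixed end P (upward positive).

R_P = 463.4 kN

Choose R_Q as the redundant. The primary structure is the cantilever fixed at P.
Free-end deflection of the primary structure under the applied loading (downward +):
  point load 157 at a = 3.45: Pa²(3L − a)/(6EI) = 11819/EI
  UDL 38: wL⁴/(8EI) = 172270/EI
  clockwise couple 79.5 at a = 9.66: M₀a(2L − a)/(2EI) = 6889/EI
  δ_0 = 190978/EI
Tip deflection under a unit load at Q: L³/(3EI) = 876/EI.
The prop prevents deflection at Q: R_Q = δ_0/δ_{QQ} = 190978/876 = 218 kN.
Vertical equilibrium: R_P = ΣP − R_Q = 681.4 − 218 = 463.4 kN.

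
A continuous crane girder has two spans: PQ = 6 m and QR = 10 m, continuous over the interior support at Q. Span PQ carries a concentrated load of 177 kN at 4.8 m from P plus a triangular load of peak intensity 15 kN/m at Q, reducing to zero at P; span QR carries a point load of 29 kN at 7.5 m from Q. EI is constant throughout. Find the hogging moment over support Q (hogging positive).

Release continuity at Q by inserting a hinge; the redundant is the internal moment M_Q. The primary structure is two simply-supported spans PQ and QR.
Rotations at Q on the released spans (each span's end-slope, ×1/EI):
  span PQ: point load 177 at a = 4.8: Pab(L + a)/(6LEI) = 305.9/EI
  span PQ: triangular load, peak 15: w₀L³/(45EI) = 72/EI
  span QR: point load 29 at a = 7.5: Pab(L + b)/(6LEI) = 113.3/EI
  relative rotation θ_0 = (377.9 + 113.3)/EI = 491.1/EI
A unit hogging moment at Q produces rotation L₁/(3EI) + L₂/(3EI) = 5.333/EI.
Compatibility: M_Q·(L₁+L₂)/(3EI) = θ_0, giving M_Q = 92.09 kN·m (hogging).

M_Q = 92.09 kN·m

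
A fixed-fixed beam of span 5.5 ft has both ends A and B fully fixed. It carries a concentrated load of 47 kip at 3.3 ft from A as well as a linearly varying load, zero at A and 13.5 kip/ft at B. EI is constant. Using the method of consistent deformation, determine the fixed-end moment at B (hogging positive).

Take the two fixed-end moments M_A, M_B as redundants; the released structure is the simple span AB.
End rotations of the released simple span under the applied load (×1/EI):
  at A: point load 47 at a = 3.3: Pab(L + b)/(6LEI) = 79.62/EI
  at B: point load 47 at a = 3.3: Pab(L + a)/(6LEI) = 90.99/EI
  at A: triangular load, peak 13.5: 7w₀L³/(360EI) = 43.67/EI
  at B: triangular load, peak 13.5: w₀L³/(45EI) = 49.91/EI
  θ_A0 = 123.3/EI,  θ_B0 = 140.9/EI
Flexibility coefficients: a unit moment at one end gives L/(3EI) there and L/(6EI) at the far end, so f₁₁ = f₂₂ = 1.833/EI and f₁₂ = f₂₁ = 0.9167/EI.
Compatibility — zero rotation at each built-in end:
  1.833 M_A + 0.9167 M_B = 123.3
  0.9167 M_A + 1.833 M_B = 140.9
Solving the pair gives M_A = 38.43 kip·ft and M_B = 57.64 kip·ft (hogging).

M_B = 57.64 kip·ft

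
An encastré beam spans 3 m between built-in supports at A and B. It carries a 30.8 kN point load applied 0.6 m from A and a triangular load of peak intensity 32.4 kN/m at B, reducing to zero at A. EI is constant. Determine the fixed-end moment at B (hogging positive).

M_B = 17.54 kN·m

Release both end moments; the primary structure is a simply-supported span AB with redundants M_A and M_B.
End rotations of the released simple span under the applied load (×1/EI):
  at A: point load 30.8 at a = 0.6: Pab(L + b)/(6LEI) = 13.31/EI
  at B: point load 30.8 at a = 0.6: Pab(L + a)/(6LEI) = 8.87/EI
  at A: triangular load, peak 32.4: 7w₀L³/(360EI) = 17.01/EI
  at B: triangular load, peak 32.4: w₀L³/(45EI) = 19.44/EI
  θ_A0 = 30.32/EI,  θ_B0 = 28.31/EI
Flexibility coefficients: a unit moment at one end gives L/(3EI) there and L/(6EI) at the far end, so f₁₁ = f₂₂ = 1/EI and f₁₂ = f₂₁ = 0.5/EI.
Compatibility — zero rotation at each built-in end:
  1 M_A + 0.5 M_B = 30.32
  0.5 M_A + 1 M_B = 28.31
Solving the pair gives M_A = 21.55 kN·m and M_B = 17.54 kN·m (hogging).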